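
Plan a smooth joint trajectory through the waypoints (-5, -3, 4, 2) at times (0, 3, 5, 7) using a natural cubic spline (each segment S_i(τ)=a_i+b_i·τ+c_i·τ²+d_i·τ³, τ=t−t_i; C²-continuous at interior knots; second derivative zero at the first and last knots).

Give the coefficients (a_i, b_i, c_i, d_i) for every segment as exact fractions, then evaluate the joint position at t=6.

  seg 0: a=-5 b=-7/12 c=0 d=5/36
  seg 1: a=-3 b=19/6 c=5/4 d=-13/24
  seg 2: a=4 b=5/3 c=-2 d=1/3
S(6) = 4

Δ: Δ0=2/3, Δ1=7/2, Δ2=-1
row 1: diag=10, rhs=17; c'=1/5, d'=17/10
row 2: denom=8−2·1/5=38/5; d'=(-27−2·17/10)/(38/5)=-4
back: M2=-4
back: M1=17/10−1/5·-4=5/2
M: M0=0, M1=5/2, M2=-4, M3=0
seg 0: a=-5, c=M0/2=0, d=(M1−M0)/(6·3)=5/36, b=Δ0−h0·(2M0+M1)/6=-7/12
seg 1: a=-3, c=M1/2=5/4, d=(M2−M1)/(6·2)=-13/24, b=Δ1−h1·(2M1+M2)/6=19/6
seg 2: a=4, c=M2/2=-2, d=(M3−M2)/(6·2)=1/3, b=Δ2−h2·(2M2+M3)/6=5/3
t_q=6 → seg 2, τ=1; S=4+5/3·τ+-2·τ²+1/3·τ³=4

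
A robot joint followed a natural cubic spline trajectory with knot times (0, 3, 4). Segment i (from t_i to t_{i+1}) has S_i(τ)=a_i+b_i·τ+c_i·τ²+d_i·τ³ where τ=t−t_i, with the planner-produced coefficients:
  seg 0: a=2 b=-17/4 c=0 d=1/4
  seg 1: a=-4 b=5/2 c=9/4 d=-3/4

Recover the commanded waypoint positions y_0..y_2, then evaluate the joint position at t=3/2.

y_0=2 y_1=-4 y_2=0
S(3/2) = -113/32

y_0 = S_0(0) = a_0 = 2
y_1 = S_1(0) = a_1 = -4
y_2 = S_1(1) = 0
t_q=3/2 is in segment 0 (τ=3/2); S_0(τ)=-113/32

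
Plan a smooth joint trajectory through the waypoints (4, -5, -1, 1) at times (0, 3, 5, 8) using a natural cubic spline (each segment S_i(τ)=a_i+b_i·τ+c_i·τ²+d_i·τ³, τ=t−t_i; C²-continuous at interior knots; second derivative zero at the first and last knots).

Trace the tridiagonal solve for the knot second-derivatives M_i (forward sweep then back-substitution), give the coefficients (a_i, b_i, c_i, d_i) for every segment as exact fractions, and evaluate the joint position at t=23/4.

  seg 0: a=4 b=-223/48 c=0 d=79/432
  seg 1: a=-5 b=7/24 c=79/48 d=-19/48
  seg 2: a=-1 b=17/8 c=-35/48 d=35/432
S(23/4) = 223/1024

Δ: Δ0=-3, Δ1=2, Δ2=2/3
row 1: diag=10, rhs=30; c'=1/5, d'=3
row 2: denom=10−2·1/5=48/5; d'=(-8−2·3)/(48/5)=-35/24
back: M2=-35/24
back: M1=3−1/5·-35/24=79/24
M: M0=0, M1=79/24, M2=-35/24, M3=0
seg 0: a=4, c=M0/2=0, d=(M1−M0)/(6·3)=79/432, b=Δ0−h0·(2M0+M1)/6=-223/48
seg 1: a=-5, c=M1/2=79/48, d=(M2−M1)/(6·2)=-19/48, b=Δ1−h1·(2M1+M2)/6=7/24
seg 2: a=-1, c=M2/2=-35/48, d=(M3−M2)/(6·3)=35/432, b=Δ2−h2·(2M2+M3)/6=17/8
t_q=23/4 → seg 2, τ=3/4; S=-1+17/8·τ+-35/48·τ²+35/432·τ³=223/1024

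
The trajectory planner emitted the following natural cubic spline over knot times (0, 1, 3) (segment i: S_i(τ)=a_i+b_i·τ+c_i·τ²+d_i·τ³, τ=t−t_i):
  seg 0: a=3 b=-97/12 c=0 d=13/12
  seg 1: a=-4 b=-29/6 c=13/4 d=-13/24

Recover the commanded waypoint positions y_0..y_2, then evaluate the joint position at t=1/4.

y_0 = S_0(0) = a_0 = 3
y_1 = S_1(0) = a_1 = -4
y_2 = S_1(2) = -5
t_q=1/4 is in segment 0 (τ=1/4); S_0(τ)=255/256

y_0=3 y_1=-4 y_2=-5
S(1/4) = 255/256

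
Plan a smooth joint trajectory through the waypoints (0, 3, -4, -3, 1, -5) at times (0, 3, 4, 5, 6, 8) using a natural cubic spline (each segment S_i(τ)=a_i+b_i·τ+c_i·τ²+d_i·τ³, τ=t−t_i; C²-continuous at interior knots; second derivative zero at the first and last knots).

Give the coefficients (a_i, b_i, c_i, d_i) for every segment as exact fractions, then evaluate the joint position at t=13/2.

  seg 0: a=0 b=458/95 c=0 d=-121/285
  seg 1: a=3 b=-631/95 c=-363/95 d=329/95
  seg 2: a=-4 b=-74/19 c=624/95 d=-159/95
  seg 3: a=-3 b=401/95 c=147/95 d=-168/95
  seg 4: a=1 b=191/95 c=-357/95 d=119/190
S(13/2) = 1739/1520

Δ: Δ0=1, Δ1=-7, Δ2=1, Δ3=4, Δ4=-3
row 1: diag=8, rhs=-48; c'=1/8, d'=-6
row 2: denom=4−1·1/8=31/8; d'=(48−1·-6)/(31/8)=432/31
row 3: denom=4−1·8/31=116/31; d'=(18−1·432/31)/(116/31)=63/58
row 4: denom=6−1·31/116=665/116; d'=(-42−1·63/58)/(665/116)=-714/95
back: M4=-714/95
back: M3=63/58−31/116·-714/95=294/95
back: M2=432/31−8/31·294/95=1248/95
back: M1=-6−1/8·1248/95=-726/95
M: M0=0, M1=-726/95, M2=1248/95, M3=294/95, M4=-714/95, M5=0
seg 0: a=0, c=M0/2=0, d=(M1−M0)/(6·3)=-121/285, b=Δ0−h0·(2M0+M1)/6=458/95
seg 1: a=3, c=M1/2=-363/95, d=(M2−M1)/(6·1)=329/95, b=Δ1−h1·(2M1+M2)/6=-631/95
seg 2: a=-4, c=M2/2=624/95, d=(M3−M2)/(6·1)=-159/95, b=Δ2−h2·(2M2+M3)/6=-74/19
seg 3: a=-3, c=M3/2=147/95, d=(M4−M3)/(6·1)=-168/95, b=Δ3−h3·(2M3+M4)/6=401/95
seg 4: a=1, c=M4/2=-357/95, d=(M5−M4)/(6·2)=119/190, b=Δ4−h4·(2M4+M5)/6=191/95
t_q=13/2 → seg 4, τ=1/2; S=1+191/95·τ+-357/95·τ²+119/190·τ³=1739/1520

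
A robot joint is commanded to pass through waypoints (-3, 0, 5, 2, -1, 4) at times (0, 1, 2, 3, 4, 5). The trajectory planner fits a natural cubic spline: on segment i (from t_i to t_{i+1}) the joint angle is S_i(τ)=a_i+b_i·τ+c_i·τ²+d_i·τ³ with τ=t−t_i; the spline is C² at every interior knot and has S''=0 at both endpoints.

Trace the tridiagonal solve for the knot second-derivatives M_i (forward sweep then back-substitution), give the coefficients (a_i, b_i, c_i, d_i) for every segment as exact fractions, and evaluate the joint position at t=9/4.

  seg 0: a=-3 b=403/209 c=0 d=224/209
  seg 1: a=0 b=1075/209 c=672/209 d=-702/209
  seg 2: a=5 b=313/209 c=-1434/209 d=26/11
  seg 3: a=2 b=-1073/209 c=48/209 d=398/209
  seg 4: a=-1 b=217/209 c=1242/209 d=-414/209
S(9/4) = 33323/6688

Δ: Δ0=3, Δ1=5, Δ2=-3, Δ3=-3, Δ4=5
row 1: diag=4, rhs=12; c'=1/4, d'=3
row 2: denom=4−1·1/4=15/4; d'=(-48−1·3)/(15/4)=-68/5
row 3: denom=4−1·4/15=56/15; d'=(0−1·-68/5)/(56/15)=51/14
row 4: denom=4−1·15/56=209/56; d'=(48−1·51/14)/(209/56)=2484/209
back: M4=2484/209
back: M3=51/14−15/56·2484/209=96/209
back: M2=-68/5−4/15·96/209=-2868/209
back: M1=3−1/4·-2868/209=1344/209
M: M0=0, M1=1344/209, M2=-2868/209, M3=96/209, M4=2484/209, M5=0
seg 0: a=-3, c=M0/2=0, d=(M1−M0)/(6·1)=224/209, b=Δ0−h0·(2M0+M1)/6=403/209
seg 1: a=0, c=M1/2=672/209, d=(M2−M1)/(6·1)=-702/209, b=Δ1−h1·(2M1+M2)/6=1075/209
seg 2: a=5, c=M2/2=-1434/209, d=(M3−M2)/(6·1)=26/11, b=Δ2−h2·(2M2+M3)/6=313/209
seg 3: a=2, c=M3/2=48/209, d=(M4−M3)/(6·1)=398/209, b=Δ3−h3·(2M3+M4)/6=-1073/209
seg 4: a=-1, c=M4/2=1242/209, d=(M5−M4)/(6·1)=-414/209, b=Δ4−h4·(2M4+M5)/6=217/209
t_q=9/4 → seg 2, τ=1/4; S=5+313/209·τ+-1434/209·τ²+26/11·τ³=33323/6688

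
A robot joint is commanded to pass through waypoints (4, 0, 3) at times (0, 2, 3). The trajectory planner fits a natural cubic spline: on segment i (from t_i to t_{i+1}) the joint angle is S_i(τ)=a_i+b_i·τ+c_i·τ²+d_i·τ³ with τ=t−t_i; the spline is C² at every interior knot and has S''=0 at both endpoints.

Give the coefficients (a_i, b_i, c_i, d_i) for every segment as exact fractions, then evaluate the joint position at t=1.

  seg 0: a=4 b=-11/3 c=0 d=5/12
  seg 1: a=0 b=4/3 c=5/2 d=-5/6
S(1) = 3/4

Δ: Δ0=-2, Δ1=3
row 1: diag=6, rhs=30; c'=1/6, d'=5
back: M1=5
M: M0=0, M1=5, M2=0
seg 0: a=4, c=M0/2=0, d=(M1−M0)/(6·2)=5/12, b=Δ0−h0·(2M0+M1)/6=-11/3
seg 1: a=0, c=M1/2=5/2, d=(M2−M1)/(6·1)=-5/6, b=Δ1−h1·(2M1+M2)/6=4/3
t_q=1 → seg 0, τ=1; S=4+-11/3·τ+0·τ²+5/12·τ³=3/4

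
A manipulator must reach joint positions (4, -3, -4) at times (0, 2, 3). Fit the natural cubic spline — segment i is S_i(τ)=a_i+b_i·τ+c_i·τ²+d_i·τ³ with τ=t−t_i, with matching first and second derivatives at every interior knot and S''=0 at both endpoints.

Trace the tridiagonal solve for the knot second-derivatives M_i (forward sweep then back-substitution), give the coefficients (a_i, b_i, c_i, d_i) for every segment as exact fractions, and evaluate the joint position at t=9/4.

Δ: Δ0=-7/2, Δ1=-1
row 1: diag=6, rhs=15; c'=1/6, d'=5/2
back: M1=5/2
M: M0=0, M1=5/2, M2=0
seg 0: a=4, c=M0/2=0, d=(M1−M0)/(6·2)=5/24, b=Δ0−h0·(2M0+M1)/6=-13/3
seg 1: a=-3, c=M1/2=5/4, d=(M2−M1)/(6·1)=-5/12, b=Δ1−h1·(2M1+M2)/6=-11/6
t_q=9/4 → seg 1, τ=1/4; S=-3+-11/6·τ+5/4·τ²+-5/12·τ³=-867/256

  seg 0: a=4 b=-13/3 c=0 d=5/24
  seg 1: a=-3 b=-11/6 c=5/4 d=-5/12
S(9/4) = -867/256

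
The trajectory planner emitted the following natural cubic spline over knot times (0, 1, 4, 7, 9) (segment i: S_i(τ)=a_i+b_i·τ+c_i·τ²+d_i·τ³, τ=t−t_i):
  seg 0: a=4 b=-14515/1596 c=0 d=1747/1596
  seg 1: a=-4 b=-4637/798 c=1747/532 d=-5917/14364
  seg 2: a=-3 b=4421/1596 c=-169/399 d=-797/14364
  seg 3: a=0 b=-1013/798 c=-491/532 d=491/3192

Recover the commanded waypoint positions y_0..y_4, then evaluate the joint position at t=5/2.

y_0 = S_0(0) = a_0 = 4
y_1 = S_1(0) = a_1 = -4
y_2 = S_2(0) = a_2 = -3
y_3 = S_3(0) = a_3 = 0
y_4 = S_3(2) = -5
t_q=5/2 is in segment 1 (τ=3/2); S_1(τ)=-28591/4256

y_0=4 y_1=-4 y_2=-3 y_3=0 y_4=-5
S(5/2) = -28591/4256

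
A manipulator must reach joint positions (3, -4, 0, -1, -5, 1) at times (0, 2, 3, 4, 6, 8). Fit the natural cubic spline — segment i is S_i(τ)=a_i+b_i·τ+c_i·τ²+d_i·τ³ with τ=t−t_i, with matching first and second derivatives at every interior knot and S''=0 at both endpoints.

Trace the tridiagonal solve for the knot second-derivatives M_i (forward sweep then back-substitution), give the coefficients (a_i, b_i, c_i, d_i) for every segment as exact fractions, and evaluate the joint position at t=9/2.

Δ: Δ0=-7/2, Δ1=4, Δ2=-1, Δ3=-2, Δ4=3
row 1: diag=6, rhs=45; c'=1/6, d'=15/2
row 2: denom=4−1·1/6=23/6; d'=(-30−1·15/2)/(23/6)=-225/23
row 3: denom=6−1·6/23=132/23; d'=(-6−1·-225/23)/(132/23)=29/44
row 4: denom=8−2·23/66=241/33; d'=(30−2·29/44)/(241/33)=1893/482
back: M4=1893/482
back: M3=29/44−23/66·1893/482=-171/241
back: M2=-225/23−6/23·-171/241=-2313/241
back: M1=15/2−1/6·-2313/241=2193/241
M: M0=0, M1=2193/241, M2=-2313/241, M3=-171/241, M4=1893/482, M5=0
seg 0: a=3, c=M0/2=0, d=(M1−M0)/(6·2)=731/964, b=Δ0−h0·(2M0+M1)/6=-3149/482
seg 1: a=-4, c=M1/2=2193/482, d=(M2−M1)/(6·1)=-751/241, b=Δ1−h1·(2M1+M2)/6=1237/482
seg 2: a=0, c=M2/2=-2313/482, d=(M3−M2)/(6·1)=357/241, b=Δ2−h2·(2M2+M3)/6=1117/482
seg 3: a=-1, c=M3/2=-171/482, d=(M4−M3)/(6·2)=745/1928, b=Δ3−h3·(2M3+M4)/6=-1367/482
seg 4: a=-5, c=M4/2=1893/964, d=(M5−M4)/(6·2)=-631/1928, b=Δ4−h4·(2M4+M5)/6=92/241
t_q=9/2 → seg 3, τ=1/2; S=-1+-1367/482·τ+-171/482·τ²+745/1928·τ³=-37919/15424

  seg 0: a=3 b=-3149/482 c=0 d=731/964
  seg 1: a=-4 b=1237/482 c=2193/482 d=-751/241
  seg 2: a=0 b=1117/482 c=-2313/482 d=357/241
  seg 3: a=-1 b=-1367/482 c=-171/482 d=745/1928
  seg 4: a=-5 b=92/241 c=1893/964 d=-631/1928
S(9/2) = -37919/15424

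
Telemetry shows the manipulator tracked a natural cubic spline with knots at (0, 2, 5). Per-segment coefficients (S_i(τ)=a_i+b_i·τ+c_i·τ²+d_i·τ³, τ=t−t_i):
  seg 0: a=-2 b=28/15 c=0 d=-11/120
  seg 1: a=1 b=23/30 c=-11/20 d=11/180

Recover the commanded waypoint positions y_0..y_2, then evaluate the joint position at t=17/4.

y_0=-2 y_1=1 y_2=0
S(17/4) = 163/256

y_0 = S_0(0) = a_0 = -2
y_1 = S_1(0) = a_1 = 1
y_2 = S_1(3) = 0
t_q=17/4 is in segment 1 (τ=9/4); S_1(τ)=163/256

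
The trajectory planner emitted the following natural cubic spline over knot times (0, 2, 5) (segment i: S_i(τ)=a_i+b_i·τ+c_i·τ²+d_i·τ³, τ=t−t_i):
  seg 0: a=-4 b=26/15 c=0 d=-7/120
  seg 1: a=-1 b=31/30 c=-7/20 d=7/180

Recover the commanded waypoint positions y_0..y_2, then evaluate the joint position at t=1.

y_0 = S_0(0) = a_0 = -4
y_1 = S_1(0) = a_1 = -1
y_2 = S_1(3) = 0
t_q=1 is in segment 0 (τ=1); S_0(τ)=-93/40

y_0=-4 y_1=-1 y_2=0
S(1) = -93/40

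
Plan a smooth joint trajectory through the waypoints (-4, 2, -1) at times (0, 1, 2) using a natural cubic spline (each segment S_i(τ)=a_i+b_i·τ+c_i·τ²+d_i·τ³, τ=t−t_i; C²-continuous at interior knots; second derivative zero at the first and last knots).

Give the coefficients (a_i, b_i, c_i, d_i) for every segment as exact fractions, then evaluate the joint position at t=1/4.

Δ: Δ0=6, Δ1=-3
row 1: diag=4, rhs=-54; c'=1/4, d'=-27/2
back: M1=-27/2
M: M0=0, M1=-27/2, M2=0
seg 0: a=-4, c=M0/2=0, d=(M1−M0)/(6·1)=-9/4, b=Δ0−h0·(2M0+M1)/6=33/4
seg 1: a=2, c=M1/2=-27/4, d=(M2−M1)/(6·1)=9/4, b=Δ1−h1·(2M1+M2)/6=3/2
t_q=1/4 → seg 0, τ=1/4; S=-4+33/4·τ+0·τ²+-9/4·τ³=-505/256

  seg 0: a=-4 b=33/4 c=0 d=-9/4
  seg 1: a=2 b=3/2 c=-27/4 d=9/4
S(1/4) = -505/256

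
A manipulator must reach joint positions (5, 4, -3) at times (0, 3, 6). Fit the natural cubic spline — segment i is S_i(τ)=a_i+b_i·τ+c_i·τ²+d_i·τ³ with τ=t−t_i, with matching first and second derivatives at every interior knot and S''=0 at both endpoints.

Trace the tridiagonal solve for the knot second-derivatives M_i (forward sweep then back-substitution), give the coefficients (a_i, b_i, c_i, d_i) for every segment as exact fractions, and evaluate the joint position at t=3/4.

Δ: Δ0=-1/3, Δ1=-7/3
row 1: diag=12, rhs=-12; c'=1/4, d'=-1
back: M1=-1
M: M0=0, M1=-1, M2=0
seg 0: a=5, c=M0/2=0, d=(M1−M0)/(6·3)=-1/18, b=Δ0−h0·(2M0+M1)/6=1/6
seg 1: a=4, c=M1/2=-1/2, d=(M2−M1)/(6·3)=1/18, b=Δ1−h1·(2M1+M2)/6=-4/3
t_q=3/4 → seg 0, τ=3/4; S=5+1/6·τ+0·τ²+-1/18·τ³=653/128

  seg 0: a=5 b=1/6 c=0 d=-1/18
  seg 1: a=4 b=-4/3 c=-1/2 d=1/18
S(3/4) = 653/128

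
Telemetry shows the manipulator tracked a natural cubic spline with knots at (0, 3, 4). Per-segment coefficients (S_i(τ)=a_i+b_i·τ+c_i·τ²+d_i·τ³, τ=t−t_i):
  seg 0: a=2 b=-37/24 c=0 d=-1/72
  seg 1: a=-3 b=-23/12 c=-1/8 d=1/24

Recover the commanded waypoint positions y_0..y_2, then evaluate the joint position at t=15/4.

y_0=2 y_1=-3 y_2=-5
S(15/4) = -2299/512

y_0 = S_0(0) = a_0 = 2
y_1 = S_1(0) = a_1 = -3
y_2 = S_1(1) = -5
t_q=15/4 is in segment 1 (τ=3/4); S_1(τ)=-2299/512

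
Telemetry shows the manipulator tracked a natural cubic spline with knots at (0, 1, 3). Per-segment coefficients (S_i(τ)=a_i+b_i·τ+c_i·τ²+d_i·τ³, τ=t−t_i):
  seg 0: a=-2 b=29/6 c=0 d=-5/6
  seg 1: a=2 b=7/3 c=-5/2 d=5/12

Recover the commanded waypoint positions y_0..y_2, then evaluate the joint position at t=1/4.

y_0 = S_0(0) = a_0 = -2
y_1 = S_1(0) = a_1 = 2
y_2 = S_1(2) = 0
t_q=1/4 is in segment 0 (τ=1/4); S_0(τ)=-103/128

y_0=-2 y_1=2 y_2=0
S(1/4) = -103/128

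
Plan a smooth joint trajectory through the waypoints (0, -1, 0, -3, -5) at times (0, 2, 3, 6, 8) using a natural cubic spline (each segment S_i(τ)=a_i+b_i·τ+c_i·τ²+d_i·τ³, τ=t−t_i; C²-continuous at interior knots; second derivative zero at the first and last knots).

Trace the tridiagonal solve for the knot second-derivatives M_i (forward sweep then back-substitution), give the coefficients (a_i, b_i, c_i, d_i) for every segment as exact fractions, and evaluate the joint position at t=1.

Δ: Δ0=-1/2, Δ1=1, Δ2=-1, Δ3=-1
row 1: diag=6, rhs=9; c'=1/6, d'=3/2
row 2: denom=8−1·1/6=47/6; d'=(-12−1·3/2)/(47/6)=-81/47
row 3: denom=10−3·18/47=416/47; d'=(0−3·-81/47)/(416/47)=243/416
back: M3=243/416
back: M2=-81/47−18/47·243/416=-405/208
back: M1=3/2−1/6·-405/208=759/416
M: M0=0, M1=759/416, M2=-405/208, M3=243/416, M4=0
seg 0: a=0, c=M0/2=0, d=(M1−M0)/(6·2)=253/1664, b=Δ0−h0·(2M0+M1)/6=-461/416
seg 1: a=-1, c=M1/2=759/832, d=(M2−M1)/(6·1)=-523/832, b=Δ1−h1·(2M1+M2)/6=149/208
seg 2: a=0, c=M2/2=-405/416, d=(M3−M2)/(6·3)=9/64, b=Δ2−h2·(2M2+M3)/6=545/832
seg 3: a=-3, c=M3/2=243/832, d=(M4−M3)/(6·2)=-81/1664, b=Δ3−h3·(2M3+M4)/6=-289/208
t_q=1 → seg 0, τ=1; S=0+-461/416·τ+0·τ²+253/1664·τ³=-1591/1664

  seg 0: a=0 b=-461/416 c=0 d=253/1664
  seg 1: a=-1 b=149/208 c=759/832 d=-523/832
  seg 2: a=0 b=545/832 c=-405/416 d=9/64
  seg 3: a=-3 b=-289/208 c=243/832 d=-81/1664
S(1) = -1591/1664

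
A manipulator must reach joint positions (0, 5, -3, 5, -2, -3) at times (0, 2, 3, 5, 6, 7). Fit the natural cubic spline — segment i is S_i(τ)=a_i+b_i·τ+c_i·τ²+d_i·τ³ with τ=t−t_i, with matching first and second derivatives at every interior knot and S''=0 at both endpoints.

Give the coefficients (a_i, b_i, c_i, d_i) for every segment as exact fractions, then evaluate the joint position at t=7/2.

  seg 0: a=0 b=10173/1418 c=0 d=-1657/1418
  seg 1: a=5 b=-9711/1418 c=-4971/709 d=8309/1418
  seg 2: a=-3 b=-2334/709 c=14985/1418 d=-9815/2836
  seg 3: a=5 b=-1809/709 c=-7230/709 d=4076/709
  seg 4: a=-2 b=-4041/709 c=4998/709 d=-1666/709
S(7/2) = -55283/22688

Δ: Δ0=5/2, Δ1=-8, Δ2=4, Δ3=-7, Δ4=-1
row 1: diag=6, rhs=-63; c'=1/6, d'=-21/2
row 2: denom=6−1·1/6=35/6; d'=(72−1·-21/2)/(35/6)=99/7
row 3: denom=6−2·12/35=186/35; d'=(-66−2·99/7)/(186/35)=-550/31
row 4: denom=4−1·35/186=709/186; d'=(36−1·-550/31)/(709/186)=9996/709
back: M4=9996/709
back: M3=-550/31−35/186·9996/709=-14460/709
back: M2=99/7−12/35·-14460/709=14985/709
back: M1=-21/2−1/6·14985/709=-9942/709
M: M0=0, M1=-9942/709, M2=14985/709, M3=-14460/709, M4=9996/709, M5=0
seg 0: a=0, c=M0/2=0, d=(M1−M0)/(6·2)=-1657/1418, b=Δ0−h0·(2M0+M1)/6=10173/1418
seg 1: a=5, c=M1/2=-4971/709, d=(M2−M1)/(6·1)=8309/1418, b=Δ1−h1·(2M1+M2)/6=-9711/1418
seg 2: a=-3, c=M2/2=14985/1418, d=(M3−M2)/(6·2)=-9815/2836, b=Δ2−h2·(2M2+M3)/6=-2334/709
seg 3: a=5, c=M3/2=-7230/709, d=(M4−M3)/(6·1)=4076/709, b=Δ3−h3·(2M3+M4)/6=-1809/709
seg 4: a=-2, c=M4/2=4998/709, d=(M5−M4)/(6·1)=-1666/709, b=Δ4−h4·(2M4+M5)/6=-4041/709
t_q=7/2 → seg 2, τ=1/2; S=-3+-2334/709·τ+14985/1418·τ²+-9815/2836·τ³=-55283/22688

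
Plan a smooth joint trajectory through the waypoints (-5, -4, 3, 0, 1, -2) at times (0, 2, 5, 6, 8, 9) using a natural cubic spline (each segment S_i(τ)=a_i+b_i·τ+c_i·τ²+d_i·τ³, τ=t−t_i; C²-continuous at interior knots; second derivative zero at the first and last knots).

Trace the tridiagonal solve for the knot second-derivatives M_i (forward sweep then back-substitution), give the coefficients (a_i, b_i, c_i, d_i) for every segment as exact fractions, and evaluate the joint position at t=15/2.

  seg 0: a=-5 b=-752/1659 c=0 d=3163/13272
  seg 1: a=-4 b=7985/3318 c=3163/2212 d=-3217/6636
  seg 2: a=3 b=-13955/6636 c=-1622/553 d=13511/6636
  seg 3: a=0 b=-6175/3318 c=7023/2212 d=-13235/13272
  seg 4: a=1 b=-1871/1659 c=-1553/553 d=1553/1659
S(15/2) = 34913/35392

Δ: Δ0=1/2, Δ1=7/3, Δ2=-3, Δ3=1/2, Δ4=-3
row 1: diag=10, rhs=11; c'=3/10, d'=11/10
row 2: denom=8−3·3/10=71/10; d'=(-32−3·11/10)/(71/10)=-353/71
row 3: denom=6−1·10/71=416/71; d'=(21−1·-353/71)/(416/71)=461/104
row 4: denom=6−2·71/208=553/104; d'=(-21−2·461/104)/(553/104)=-3106/553
back: M4=-3106/553
back: M3=461/104−71/208·-3106/553=7023/1106
back: M2=-353/71−10/71·7023/1106=-3244/553
back: M1=11/10−3/10·-3244/553=3163/1106
M: M0=0, M1=3163/1106, M2=-3244/553, M3=7023/1106, M4=-3106/553, M5=0
seg 0: a=-5, c=M0/2=0, d=(M1−M0)/(6·2)=3163/13272, b=Δ0−h0·(2M0+M1)/6=-752/1659
seg 1: a=-4, c=M1/2=3163/2212, d=(M2−M1)/(6·3)=-3217/6636, b=Δ1−h1·(2M1+M2)/6=7985/3318
seg 2: a=3, c=M2/2=-1622/553, d=(M3−M2)/(6·1)=13511/6636, b=Δ2−h2·(2M2+M3)/6=-13955/6636
seg 3: a=0, c=M3/2=7023/2212, d=(M4−M3)/(6·2)=-13235/13272, b=Δ3−h3·(2M3+M4)/6=-6175/3318
seg 4: a=1, c=M4/2=-1553/553, d=(M5−M4)/(6·1)=1553/1659, b=Δ4−h4·(2M4+M5)/6=-1871/1659
t_q=15/2 → seg 3, τ=3/2; S=0+-6175/3318·τ+7023/2212·τ²+-13235/13272·τ³=34913/35392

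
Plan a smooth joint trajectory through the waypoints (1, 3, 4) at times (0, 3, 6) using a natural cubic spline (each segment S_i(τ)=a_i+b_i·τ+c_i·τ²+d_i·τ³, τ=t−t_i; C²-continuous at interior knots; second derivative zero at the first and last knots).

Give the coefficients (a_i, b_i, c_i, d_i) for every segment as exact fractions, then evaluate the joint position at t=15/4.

  seg 0: a=1 b=3/4 c=0 d=-1/108
  seg 1: a=3 b=1/2 c=-1/12 d=1/108
S(15/4) = 853/256

Δ: Δ0=2/3, Δ1=1/3
row 1: diag=12, rhs=-2; c'=1/4, d'=-1/6
back: M1=-1/6
M: M0=0, M1=-1/6, M2=0
seg 0: a=1, c=M0/2=0, d=(M1−M0)/(6·3)=-1/108, b=Δ0−h0·(2M0+M1)/6=3/4
seg 1: a=3, c=M1/2=-1/12, d=(M2−M1)/(6·3)=1/108, b=Δ1−h1·(2M1+M2)/6=1/2
t_q=15/4 → seg 1, τ=3/4; S=3+1/2·τ+-1/12·τ²+1/108·τ³=853/256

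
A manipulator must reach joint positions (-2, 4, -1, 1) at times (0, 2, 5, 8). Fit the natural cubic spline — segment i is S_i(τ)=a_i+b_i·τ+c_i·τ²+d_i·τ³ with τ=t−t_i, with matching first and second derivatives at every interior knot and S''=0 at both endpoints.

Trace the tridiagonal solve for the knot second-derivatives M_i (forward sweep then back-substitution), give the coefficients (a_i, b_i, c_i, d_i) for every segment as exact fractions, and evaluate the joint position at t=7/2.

  seg 0: a=-2 b=153/37 c=0 d=-21/74
  seg 1: a=4 b=27/37 c=-63/37 d=301/999
  seg 2: a=-1 b=-50/37 c=112/111 d=-112/999
S(7/2) = 675/296

Δ: Δ0=3, Δ1=-5/3, Δ2=2/3
row 1: diag=10, rhs=-28; c'=3/10, d'=-14/5
row 2: denom=12−3·3/10=111/10; d'=(14−3·-14/5)/(111/10)=224/111
back: M2=224/111
back: M1=-14/5−3/10·224/111=-126/37
M: M0=0, M1=-126/37, M2=224/111, M3=0
seg 0: a=-2, c=M0/2=0, d=(M1−M0)/(6·2)=-21/74, b=Δ0−h0·(2M0+M1)/6=153/37
seg 1: a=4, c=M1/2=-63/37, d=(M2−M1)/(6·3)=301/999, b=Δ1−h1·(2M1+M2)/6=27/37
seg 2: a=-1, c=M2/2=112/111, d=(M3−M2)/(6·3)=-112/999, b=Δ2−h2·(2M2+M3)/6=-50/37
t_q=7/2 → seg 1, τ=3/2; S=4+27/37·τ+-63/37·τ²+301/999·τ³=675/296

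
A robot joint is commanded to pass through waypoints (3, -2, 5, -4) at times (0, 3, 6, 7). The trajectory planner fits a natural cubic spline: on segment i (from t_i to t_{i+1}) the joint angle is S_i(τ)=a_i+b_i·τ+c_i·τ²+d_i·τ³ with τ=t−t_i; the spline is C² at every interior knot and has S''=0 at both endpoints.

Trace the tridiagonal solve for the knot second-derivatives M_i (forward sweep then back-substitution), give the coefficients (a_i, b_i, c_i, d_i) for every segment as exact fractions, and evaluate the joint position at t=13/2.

Δ: Δ0=-5/3, Δ1=7/3, Δ2=-9
row 1: diag=12, rhs=24; c'=1/4, d'=2
row 2: denom=8−3·1/4=29/4; d'=(-68−3·2)/(29/4)=-296/29
back: M2=-296/29
back: M1=2−1/4·-296/29=132/29
M: M0=0, M1=132/29, M2=-296/29, M3=0
seg 0: a=3, c=M0/2=0, d=(M1−M0)/(6·3)=22/87, b=Δ0−h0·(2M0+M1)/6=-343/87
seg 1: a=-2, c=M1/2=66/29, d=(M2−M1)/(6·3)=-214/261, b=Δ1−h1·(2M1+M2)/6=251/87
seg 2: a=5, c=M2/2=-148/29, d=(M3−M2)/(6·1)=148/87, b=Δ2−h2·(2M2+M3)/6=-487/87
t_q=13/2 → seg 2, τ=1/2; S=5+-487/87·τ+-148/29·τ²+148/87·τ³=33/29

  seg 0: a=3 b=-343/87 c=0 d=22/87
  seg 1: a=-2 b=251/87 c=66/29 d=-214/261
  seg 2: a=5 b=-487/87 c=-148/29 d=148/87
S(13/2) = 33/29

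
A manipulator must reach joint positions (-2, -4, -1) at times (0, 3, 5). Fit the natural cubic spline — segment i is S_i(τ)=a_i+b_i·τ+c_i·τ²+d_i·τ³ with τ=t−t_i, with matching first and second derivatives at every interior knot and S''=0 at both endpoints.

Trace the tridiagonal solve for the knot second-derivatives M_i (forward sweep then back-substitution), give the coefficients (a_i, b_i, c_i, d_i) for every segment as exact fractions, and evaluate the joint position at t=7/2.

Δ: Δ0=-2/3, Δ1=3/2
row 1: diag=10, rhs=13; c'=1/5, d'=13/10
back: M1=13/10
M: M0=0, M1=13/10, M2=0
seg 0: a=-2, c=M0/2=0, d=(M1−M0)/(6·3)=13/180, b=Δ0−h0·(2M0+M1)/6=-79/60
seg 1: a=-4, c=M1/2=13/20, d=(M2−M1)/(6·2)=-13/120, b=Δ1−h1·(2M1+M2)/6=19/30
t_q=7/2 → seg 1, τ=1/2; S=-4+19/30·τ+13/20·τ²+-13/120·τ³=-1131/320

  seg 0: a=-2 b=-79/60 c=0 d=13/180
  seg 1: a=-4 b=19/30 c=13/20 d=-13/120
S(7/2) = -1131/320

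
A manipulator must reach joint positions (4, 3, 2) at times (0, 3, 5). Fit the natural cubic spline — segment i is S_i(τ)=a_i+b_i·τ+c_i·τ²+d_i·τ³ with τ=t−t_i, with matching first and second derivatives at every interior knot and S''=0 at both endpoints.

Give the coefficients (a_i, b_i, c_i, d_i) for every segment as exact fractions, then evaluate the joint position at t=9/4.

Δ: Δ0=-1/3, Δ1=-1/2
row 1: diag=10, rhs=-1; c'=1/5, d'=-1/10
back: M1=-1/10
M: M0=0, M1=-1/10, M2=0
seg 0: a=4, c=M0/2=0, d=(M1−M0)/(6·3)=-1/180, b=Δ0−h0·(2M0+M1)/6=-17/60
seg 1: a=3, c=M1/2=-1/20, d=(M2−M1)/(6·2)=1/120, b=Δ1−h1·(2M1+M2)/6=-13/30
t_q=9/4 → seg 0, τ=9/4; S=4+-17/60·τ+0·τ²+-1/180·τ³=4223/1280

  seg 0: a=4 b=-17/60 c=0 d=-1/180
  seg 1: a=3 b=-13/30 c=-1/20 d=1/120
S(9/4) = 4223/1280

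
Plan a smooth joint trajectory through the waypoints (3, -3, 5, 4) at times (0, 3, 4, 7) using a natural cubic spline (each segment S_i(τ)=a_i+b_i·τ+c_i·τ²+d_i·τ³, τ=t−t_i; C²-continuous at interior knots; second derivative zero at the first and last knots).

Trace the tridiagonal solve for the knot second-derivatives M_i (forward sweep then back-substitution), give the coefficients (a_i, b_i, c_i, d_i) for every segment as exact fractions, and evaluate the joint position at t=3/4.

Δ: Δ0=-2, Δ1=8, Δ2=-1/3
row 1: diag=8, rhs=60; c'=1/8, d'=15/2
row 2: denom=8−1·1/8=63/8; d'=(-50−1·15/2)/(63/8)=-460/63
back: M2=-460/63
back: M1=15/2−1/8·-460/63=530/63
M: M0=0, M1=530/63, M2=-460/63, M3=0
seg 0: a=3, c=M0/2=0, d=(M1−M0)/(6·3)=265/567, b=Δ0−h0·(2M0+M1)/6=-391/63
seg 1: a=-3, c=M1/2=265/63, d=(M2−M1)/(6·1)=-55/21, b=Δ1−h1·(2M1+M2)/6=404/63
seg 2: a=5, c=M2/2=-230/63, d=(M3−M2)/(6·3)=230/567, b=Δ2−h2·(2M2+M3)/6=439/63
t_q=3/4 → seg 0, τ=3/4; S=3+-391/63·τ+0·τ²+265/567·τ³=-653/448

  seg 0: a=3 b=-391/63 c=0 d=265/567
  seg 1: a=-3 b=404/63 c=265/63 d=-55/21
  seg 2: a=5 b=439/63 c=-230/63 d=230/567
S(3/4) = -653/448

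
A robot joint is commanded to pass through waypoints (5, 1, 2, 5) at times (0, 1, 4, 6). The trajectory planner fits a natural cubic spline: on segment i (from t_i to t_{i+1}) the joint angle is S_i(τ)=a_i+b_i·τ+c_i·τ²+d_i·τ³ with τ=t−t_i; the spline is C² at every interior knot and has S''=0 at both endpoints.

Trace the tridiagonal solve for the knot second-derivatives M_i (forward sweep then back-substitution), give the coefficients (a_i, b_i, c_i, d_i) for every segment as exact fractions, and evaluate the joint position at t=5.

  seg 0: a=5 b=-1943/426 c=0 d=239/426
  seg 1: a=1 b=-613/213 c=239/142 d=-29/142
  seg 2: a=2 b=727/426 c=-11/71 d=11/426
S(5) = 254/71

Δ: Δ0=-4, Δ1=1/3, Δ2=3/2
row 1: diag=8, rhs=26; c'=3/8, d'=13/4
row 2: denom=10−3·3/8=71/8; d'=(7−3·13/4)/(71/8)=-22/71
back: M2=-22/71
back: M1=13/4−3/8·-22/71=239/71
M: M0=0, M1=239/71, M2=-22/71, M3=0
seg 0: a=5, c=M0/2=0, d=(M1−M0)/(6·1)=239/426, b=Δ0−h0·(2M0+M1)/6=-1943/426
seg 1: a=1, c=M1/2=239/142, d=(M2−M1)/(6·3)=-29/142, b=Δ1−h1·(2M1+M2)/6=-613/213
seg 2: a=2, c=M2/2=-11/71, d=(M3−M2)/(6·2)=11/426, b=Δ2−h2·(2M2+M3)/6=727/426
t_q=5 → seg 2, τ=1; S=2+727/426·τ+-11/71·τ²+11/426·τ³=254/71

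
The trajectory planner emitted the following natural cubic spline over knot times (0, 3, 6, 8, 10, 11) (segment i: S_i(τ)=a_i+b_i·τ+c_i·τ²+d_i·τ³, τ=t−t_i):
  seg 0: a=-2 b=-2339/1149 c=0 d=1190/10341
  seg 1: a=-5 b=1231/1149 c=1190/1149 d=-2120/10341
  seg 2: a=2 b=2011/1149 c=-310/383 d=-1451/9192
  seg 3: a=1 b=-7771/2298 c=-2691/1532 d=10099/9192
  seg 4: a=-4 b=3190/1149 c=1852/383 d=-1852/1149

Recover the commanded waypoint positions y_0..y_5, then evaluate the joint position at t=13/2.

y_0=-2 y_1=-5 y_2=2 y_3=1 y_4=-4 y_5=2
S(13/2) = 65031/24512

y_0 = S_0(0) = a_0 = -2
y_1 = S_1(0) = a_1 = -5
y_2 = S_2(0) = a_2 = 2
y_3 = S_3(0) = a_3 = 1
y_4 = S_4(0) = a_4 = -4
y_5 = S_4(1) = 2
t_q=13/2 is in segment 2 (τ=1/2); S_2(τ)=65031/24512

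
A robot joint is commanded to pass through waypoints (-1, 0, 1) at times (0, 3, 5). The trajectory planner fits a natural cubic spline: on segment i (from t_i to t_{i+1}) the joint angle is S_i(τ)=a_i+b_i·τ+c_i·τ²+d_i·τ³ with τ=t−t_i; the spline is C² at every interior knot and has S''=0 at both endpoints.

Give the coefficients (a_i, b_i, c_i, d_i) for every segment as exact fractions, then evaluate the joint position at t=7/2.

Δ: Δ0=1/3, Δ1=1/2
row 1: diag=10, rhs=1; c'=1/5, d'=1/10
back: M1=1/10
M: M0=0, M1=1/10, M2=0
seg 0: a=-1, c=M0/2=0, d=(M1−M0)/(6·3)=1/180, b=Δ0−h0·(2M0+M1)/6=17/60
seg 1: a=0, c=M1/2=1/20, d=(M2−M1)/(6·2)=-1/120, b=Δ1−h1·(2M1+M2)/6=13/30
t_q=7/2 → seg 1, τ=1/2; S=0+13/30·τ+1/20·τ²+-1/120·τ³=73/320

  seg 0: a=-1 b=17/60 c=0 d=1/180
  seg 1: a=0 b=13/30 c=1/20 d=-1/120
S(7/2) = 73/320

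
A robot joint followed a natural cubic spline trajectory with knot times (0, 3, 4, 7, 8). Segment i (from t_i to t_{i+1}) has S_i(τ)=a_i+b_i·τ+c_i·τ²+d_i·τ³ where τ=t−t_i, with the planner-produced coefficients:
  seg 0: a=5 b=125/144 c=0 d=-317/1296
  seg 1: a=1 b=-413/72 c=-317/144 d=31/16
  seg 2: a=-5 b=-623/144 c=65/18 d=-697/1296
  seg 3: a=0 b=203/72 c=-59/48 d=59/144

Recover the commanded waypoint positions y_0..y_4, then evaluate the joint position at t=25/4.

y_0 = S_0(0) = a_0 = 5
y_1 = S_1(0) = a_1 = 1
y_2 = S_2(0) = a_2 = -5
y_3 = S_3(0) = a_3 = 0
y_4 = S_3(1) = 2
t_q=25/4 is in segment 2 (τ=9/4); S_2(τ)=-2641/1024

y_0=5 y_1=1 y_2=-5 y_3=0 y_4=2
S(25/4) = -2641/1024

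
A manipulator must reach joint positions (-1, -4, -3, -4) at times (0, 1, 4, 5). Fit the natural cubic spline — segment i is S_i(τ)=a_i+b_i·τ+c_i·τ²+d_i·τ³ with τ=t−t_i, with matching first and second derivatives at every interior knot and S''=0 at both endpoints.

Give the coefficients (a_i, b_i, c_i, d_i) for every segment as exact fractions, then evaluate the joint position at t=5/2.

  seg 0: a=-1 b=-587/165 c=0 d=92/165
  seg 1: a=-4 b=-311/165 c=92/55 d=-14/45
  seg 2: a=-3 b=-41/165 c=-62/55 d=62/165
S(5/2) = -181/44

Δ: Δ0=-3, Δ1=1/3, Δ2=-1
row 1: diag=8, rhs=20; c'=3/8, d'=5/2
row 2: denom=8−3·3/8=55/8; d'=(-8−3·5/2)/(55/8)=-124/55
back: M2=-124/55
back: M1=5/2−3/8·-124/55=184/55
M: M0=0, M1=184/55, M2=-124/55, M3=0
seg 0: a=-1, c=M0/2=0, d=(M1−M0)/(6·1)=92/165, b=Δ0−h0·(2M0+M1)/6=-587/165
seg 1: a=-4, c=M1/2=92/55, d=(M2−M1)/(6·3)=-14/45, b=Δ1−h1·(2M1+M2)/6=-311/165
seg 2: a=-3, c=M2/2=-62/55, d=(M3−M2)/(6·1)=62/165, b=Δ2−h2·(2M2+M3)/6=-41/165
t_q=5/2 → seg 1, τ=3/2; S=-4+-311/165·τ+92/55·τ²+-14/45·τ³=-181/44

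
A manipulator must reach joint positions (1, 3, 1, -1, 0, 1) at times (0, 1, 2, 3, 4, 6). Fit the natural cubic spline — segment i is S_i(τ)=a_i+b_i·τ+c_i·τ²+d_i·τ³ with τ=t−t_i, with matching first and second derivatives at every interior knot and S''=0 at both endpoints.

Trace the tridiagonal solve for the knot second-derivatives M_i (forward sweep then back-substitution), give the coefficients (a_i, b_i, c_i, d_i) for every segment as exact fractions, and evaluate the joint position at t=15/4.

  seg 0: a=1 b=645/214 c=0 d=-217/214
  seg 1: a=3 b=-3/107 c=-651/214 d=229/214
  seg 2: a=1 b=-621/214 c=18/107 d=157/214
  seg 3: a=-1 b=-39/107 c=507/214 d=-215/214
  seg 4: a=0 b=291/214 c=-69/107 d=23/214
S(15/4) = -4993/13696

Δ: Δ0=2, Δ1=-2, Δ2=-2, Δ3=1, Δ4=1/2
row 1: diag=4, rhs=-24; c'=1/4, d'=-6
row 2: denom=4−1·1/4=15/4; d'=(0−1·-6)/(15/4)=8/5
row 3: denom=4−1·4/15=56/15; d'=(18−1·8/5)/(56/15)=123/28
row 4: denom=6−1·15/56=321/56; d'=(-3−1·123/28)/(321/56)=-138/107
back: M4=-138/107
back: M3=123/28−15/56·-138/107=507/107
back: M2=8/5−4/15·507/107=36/107
back: M1=-6−1/4·36/107=-651/107
M: M0=0, M1=-651/107, M2=36/107, M3=507/107, M4=-138/107, M5=0
seg 0: a=1, c=M0/2=0, d=(M1−M0)/(6·1)=-217/214, b=Δ0−h0·(2M0+M1)/6=645/214
seg 1: a=3, c=M1/2=-651/214, d=(M2−M1)/(6·1)=229/214, b=Δ1−h1·(2M1+M2)/6=-3/107
seg 2: a=1, c=M2/2=18/107, d=(M3−M2)/(6·1)=157/214, b=Δ2−h2·(2M2+M3)/6=-621/214
seg 3: a=-1, c=M3/2=507/214, d=(M4−M3)/(6·1)=-215/214, b=Δ3−h3·(2M3+M4)/6=-39/107
seg 4: a=0, c=M4/2=-69/107, d=(M5−M4)/(6·2)=23/214, b=Δ4−h4·(2M4+M5)/6=291/214
t_q=15/4 → seg 3, τ=3/4; S=-1+-39/107·τ+507/214·τ²+-215/214·τ³=-4993/13696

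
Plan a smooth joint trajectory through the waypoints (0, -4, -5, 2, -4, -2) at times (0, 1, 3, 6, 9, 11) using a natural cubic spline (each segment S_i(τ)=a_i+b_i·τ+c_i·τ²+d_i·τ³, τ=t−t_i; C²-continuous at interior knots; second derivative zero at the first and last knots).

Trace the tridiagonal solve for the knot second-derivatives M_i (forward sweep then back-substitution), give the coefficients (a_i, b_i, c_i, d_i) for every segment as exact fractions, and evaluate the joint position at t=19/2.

  seg 0: a=0 b=-25331/5676 c=0 d=2627/5676
  seg 1: a=-4 b=-8725/2838 c=2627/1892 d=-575/11352
  seg 2: a=-5 b=2656/1419 c=513/473 d=-3962/12771
  seg 3: a=2 b=4/1419 c=-2423/1419 d=4427/12771
  seg 4: a=-4 b=-1253/1419 c=668/473 d=-334/1419
S(19/2) = -7791/1892

Δ: Δ0=-4, Δ1=-1/2, Δ2=7/3, Δ3=-2, Δ4=1
row 1: diag=6, rhs=21; c'=1/3, d'=7/2
row 2: denom=10−2·1/3=28/3; d'=(17−2·7/2)/(28/3)=15/14
row 3: denom=12−3·9/28=309/28; d'=(-26−3·15/14)/(309/28)=-818/309
row 4: denom=10−3·28/103=946/103; d'=(18−3·-818/309)/(946/103)=1336/473
back: M4=1336/473
back: M3=-818/309−28/103·1336/473=-4846/1419
back: M2=15/14−9/28·-4846/1419=1026/473
back: M1=7/2−1/3·1026/473=2627/946
M: M0=0, M1=2627/946, M2=1026/473, M3=-4846/1419, M4=1336/473, M5=0
seg 0: a=0, c=M0/2=0, d=(M1−M0)/(6·1)=2627/5676, b=Δ0−h0·(2M0+M1)/6=-25331/5676
seg 1: a=-4, c=M1/2=2627/1892, d=(M2−M1)/(6·2)=-575/11352, b=Δ1−h1·(2M1+M2)/6=-8725/2838
seg 2: a=-5, c=M2/2=513/473, d=(M3−M2)/(6·3)=-3962/12771, b=Δ2−h2·(2M2+M3)/6=2656/1419
seg 3: a=2, c=M3/2=-2423/1419, d=(M4−M3)/(6·3)=4427/12771, b=Δ3−h3·(2M3+M4)/6=4/1419
seg 4: a=-4, c=M4/2=668/473, d=(M5−M4)/(6·2)=-334/1419, b=Δ4−h4·(2M4+M5)/6=-1253/1419
t_q=19/2 → seg 4, τ=1/2; S=-4+-1253/1419·τ+668/473·τ²+-334/1419·τ³=-7791/1892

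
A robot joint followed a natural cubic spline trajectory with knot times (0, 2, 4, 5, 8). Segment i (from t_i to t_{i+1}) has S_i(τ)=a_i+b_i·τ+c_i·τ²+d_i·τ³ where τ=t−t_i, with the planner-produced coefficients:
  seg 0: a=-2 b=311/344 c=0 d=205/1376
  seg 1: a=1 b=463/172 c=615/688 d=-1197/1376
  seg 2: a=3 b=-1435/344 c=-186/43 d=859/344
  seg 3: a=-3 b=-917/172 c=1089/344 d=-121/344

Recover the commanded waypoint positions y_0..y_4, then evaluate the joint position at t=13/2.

y_0 = S_0(0) = a_0 = -2
y_1 = S_1(0) = a_1 = 1
y_2 = S_2(0) = a_2 = 3
y_3 = S_3(0) = a_3 = -3
y_4 = S_3(3) = 0
t_q=13/2 is in segment 3 (τ=3/2); S_3(τ)=-13929/2752

y_0=-2 y_1=1 y_2=3 y_3=-3 y_4=0
S(13/2) = -13929/2752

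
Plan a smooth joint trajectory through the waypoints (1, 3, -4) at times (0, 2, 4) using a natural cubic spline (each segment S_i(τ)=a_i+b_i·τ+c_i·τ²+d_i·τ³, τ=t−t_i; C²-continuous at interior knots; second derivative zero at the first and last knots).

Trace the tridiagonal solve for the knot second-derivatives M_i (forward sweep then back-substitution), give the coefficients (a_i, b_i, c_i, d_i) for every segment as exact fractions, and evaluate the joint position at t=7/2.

Δ: Δ0=1, Δ1=-7/2
row 1: diag=8, rhs=-27; c'=1/4, d'=-27/8
back: M1=-27/8
M: M0=0, M1=-27/8, M2=0
seg 0: a=1, c=M0/2=0, d=(M1−M0)/(6·2)=-9/32, b=Δ0−h0·(2M0+M1)/6=17/8
seg 1: a=3, c=M1/2=-27/16, d=(M2−M1)/(6·2)=9/32, b=Δ1−h1·(2M1+M2)/6=-5/4
t_q=7/2 → seg 1, τ=3/2; S=3+-5/4·τ+-27/16·τ²+9/32·τ³=-441/256

  seg 0: a=1 b=17/8 c=0 d=-9/32
  seg 1: a=3 b=-5/4 c=-27/16 d=9/32
S(7/2) = -441/256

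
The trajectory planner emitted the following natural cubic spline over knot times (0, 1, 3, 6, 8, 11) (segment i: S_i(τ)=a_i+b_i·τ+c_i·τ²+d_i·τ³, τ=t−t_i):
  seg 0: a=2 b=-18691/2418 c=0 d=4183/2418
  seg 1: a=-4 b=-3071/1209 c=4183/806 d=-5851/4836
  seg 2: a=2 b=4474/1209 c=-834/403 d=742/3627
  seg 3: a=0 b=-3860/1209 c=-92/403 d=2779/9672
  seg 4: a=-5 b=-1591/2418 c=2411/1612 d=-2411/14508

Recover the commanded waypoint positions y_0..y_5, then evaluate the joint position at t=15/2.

y_0=2 y_1=-4 y_2=2 y_3=0 y_4=-5 y_5=2
S(15/2) = -111757/25792

y_0 = S_0(0) = a_0 = 2
y_1 = S_1(0) = a_1 = -4
y_2 = S_2(0) = a_2 = 2
y_3 = S_3(0) = a_3 = 0
y_4 = S_4(0) = a_4 = -5
y_5 = S_4(3) = 2
t_q=15/2 is in segment 3 (τ=3/2); S_3(τ)=-111757/25792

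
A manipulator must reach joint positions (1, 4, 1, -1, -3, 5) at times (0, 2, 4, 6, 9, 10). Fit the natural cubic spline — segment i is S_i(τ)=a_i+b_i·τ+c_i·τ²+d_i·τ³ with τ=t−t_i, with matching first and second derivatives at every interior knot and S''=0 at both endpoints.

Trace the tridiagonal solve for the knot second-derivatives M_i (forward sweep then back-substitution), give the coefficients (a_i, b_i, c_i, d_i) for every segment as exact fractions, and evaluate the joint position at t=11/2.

  seg 0: a=1 b=551/231 c=0 d=-409/1848
  seg 1: a=4 b=-125/462 c=-409/308 d=659/1848
  seg 2: a=1 b=-43/33 c=125/154 d=-305/924
  seg 3: a=-1 b=-466/231 c=-90/77 d=34/63
  seg 4: a=-3 b=1280/231 c=284/77 d=-284/231
S(11/2) = -597/2464

Δ: Δ0=3/2, Δ1=-3/2, Δ2=-1, Δ3=-2/3, Δ4=8
row 1: diag=8, rhs=-18; c'=1/4, d'=-9/4
row 2: denom=8−2·1/4=15/2; d'=(3−2·-9/4)/(15/2)=1
row 3: denom=10−2·4/15=142/15; d'=(2−2·1)/(142/15)=0
row 4: denom=8−3·45/142=1001/142; d'=(52−3·0)/(1001/142)=568/77
back: M4=568/77
back: M3=0−45/142·568/77=-180/77
back: M2=1−4/15·-180/77=125/77
back: M1=-9/4−1/4·125/77=-409/154
M: M0=0, M1=-409/154, M2=125/77, M3=-180/77, M4=568/77, M5=0
seg 0: a=1, c=M0/2=0, d=(M1−M0)/(6·2)=-409/1848, b=Δ0−h0·(2M0+M1)/6=551/231
seg 1: a=4, c=M1/2=-409/308, d=(M2−M1)/(6·2)=659/1848, b=Δ1−h1·(2M1+M2)/6=-125/462
seg 2: a=1, c=M2/2=125/154, d=(M3−M2)/(6·2)=-305/924, b=Δ2−h2·(2M2+M3)/6=-43/33
seg 3: a=-1, c=M3/2=-90/77, d=(M4−M3)/(6·3)=34/63, b=Δ3−h3·(2M3+M4)/6=-466/231
seg 4: a=-3, c=M4/2=284/77, d=(M5−M4)/(6·1)=-284/231, b=Δ4−h4·(2M4+M5)/6=1280/231
t_q=11/2 → seg 2, τ=3/2; S=1+-43/33·τ+125/154·τ²+-305/924·τ³=-597/2464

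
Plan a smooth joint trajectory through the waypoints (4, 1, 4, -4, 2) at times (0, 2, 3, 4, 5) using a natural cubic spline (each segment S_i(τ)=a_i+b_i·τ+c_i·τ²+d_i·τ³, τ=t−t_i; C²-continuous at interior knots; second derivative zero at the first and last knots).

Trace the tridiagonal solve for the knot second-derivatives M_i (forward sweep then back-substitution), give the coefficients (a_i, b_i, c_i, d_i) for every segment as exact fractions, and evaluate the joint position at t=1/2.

Δ: Δ0=-3/2, Δ1=3, Δ2=-8, Δ3=6
row 1: diag=6, rhs=27; c'=1/6, d'=9/2
row 2: denom=4−1·1/6=23/6; d'=(-66−1·9/2)/(23/6)=-423/23
row 3: denom=4−1·6/23=86/23; d'=(84−1·-423/23)/(86/23)=2355/86
back: M3=2355/86
back: M2=-423/23−6/23·2355/86=-1098/43
back: M1=9/2−1/6·-1098/43=753/86
M: M0=0, M1=753/86, M2=-1098/43, M3=2355/86, M4=0
seg 0: a=4, c=M0/2=0, d=(M1−M0)/(6·2)=251/344, b=Δ0−h0·(2M0+M1)/6=-190/43
seg 1: a=1, c=M1/2=753/172, d=(M2−M1)/(6·1)=-983/172, b=Δ1−h1·(2M1+M2)/6=373/86
seg 2: a=4, c=M2/2=-549/43, d=(M3−M2)/(6·1)=1517/172, b=Δ2−h2·(2M2+M3)/6=-697/172
seg 3: a=-4, c=M3/2=2355/172, d=(M4−M3)/(6·1)=-785/172, b=Δ3−h3·(2M3+M4)/6=-269/86
t_q=1/2 → seg 0, τ=1/2; S=4+-190/43·τ+0·τ²+251/344·τ³=5179/2752

  seg 0: a=4 b=-190/43 c=0 d=251/344
  seg 1: a=1 b=373/86 c=753/172 d=-983/172
  seg 2: a=4 b=-697/172 c=-549/43 d=1517/172
  seg 3: a=-4 b=-269/86 c=2355/172 d=-785/172
S(1/2) = 5179/2752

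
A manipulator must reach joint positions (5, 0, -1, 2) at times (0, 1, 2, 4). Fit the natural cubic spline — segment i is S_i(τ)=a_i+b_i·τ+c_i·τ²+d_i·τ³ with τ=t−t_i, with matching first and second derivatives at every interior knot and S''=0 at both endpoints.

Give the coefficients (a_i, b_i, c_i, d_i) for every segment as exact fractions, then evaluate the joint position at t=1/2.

  seg 0: a=5 b=-273/46 c=0 d=43/46
  seg 1: a=0 b=-72/23 c=129/46 d=-31/46
  seg 2: a=-1 b=21/46 c=18/23 d=-3/23
S(1/2) = 791/368

Δ: Δ0=-5, Δ1=-1, Δ2=3/2
row 1: diag=4, rhs=24; c'=1/4, d'=6
row 2: denom=6−1·1/4=23/4; d'=(15−1·6)/(23/4)=36/23
back: M2=36/23
back: M1=6−1/4·36/23=129/23
M: M0=0, M1=129/23, M2=36/23, M3=0
seg 0: a=5, c=M0/2=0, d=(M1−M0)/(6·1)=43/46, b=Δ0−h0·(2M0+M1)/6=-273/46
seg 1: a=0, c=M1/2=129/46, d=(M2−M1)/(6·1)=-31/46, b=Δ1−h1·(2M1+M2)/6=-72/23
seg 2: a=-1, c=M2/2=18/23, d=(M3−M2)/(6·2)=-3/23, b=Δ2−h2·(2M2+M3)/6=21/46
t_q=1/2 → seg 0, τ=1/2; S=5+-273/46·τ+0·τ²+43/46·τ³=791/368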